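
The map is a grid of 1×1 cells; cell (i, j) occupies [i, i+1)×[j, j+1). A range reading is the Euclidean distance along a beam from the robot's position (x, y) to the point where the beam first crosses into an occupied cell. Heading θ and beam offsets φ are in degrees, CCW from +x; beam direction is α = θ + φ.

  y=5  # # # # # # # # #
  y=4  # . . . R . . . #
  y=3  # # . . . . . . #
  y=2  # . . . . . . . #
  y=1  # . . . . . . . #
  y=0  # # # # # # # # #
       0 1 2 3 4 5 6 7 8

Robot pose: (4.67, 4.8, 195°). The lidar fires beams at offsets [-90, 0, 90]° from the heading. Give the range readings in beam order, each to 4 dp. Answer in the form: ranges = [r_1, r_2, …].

ranges = [0.2071, 3.0910, 3.9340]

beam 1: φ=-90°, α=105°
  dir = (cos 105°, sin 105°) = (-0.2588, 0.9659); from cell (4,4)
  next x-line at t=2.5887, next y-line at t=0.2071; Δt_x=3.8637, Δt_y=1.0353
    y: enter (4,5) at t=0.2071 ← occupied
  → r_1 = 0.2071
beam 2: φ=0°, α=195°
  dir = (cos 195°, sin 195°) = (-0.9659, -0.2588); from cell (4,4)
  next x-line at t=0.6936, next y-line at t=3.0910; Δt_x=1.0353, Δt_y=3.8637
    x: enter (3,4) at t=0.6936
    x: enter (2,4) at t=1.7289
    x: enter (1,4) at t=2.7642
    y: enter (1,3) at t=3.0910 ← occupied
  → r_2 = 3.0910
beam 3: φ=90°, α=285°
  dir = (cos 285°, sin 285°) = (0.2588, -0.9659); from cell (4,4)
  next x-line at t=1.2750, next y-line at t=0.8282; Δt_x=3.8637, Δt_y=1.0353
    y: enter (4,3) at t=0.8282
    x: enter (5,3) at t=1.2750
    y: enter (5,2) at t=1.8635
    y: enter (5,1) at t=2.8988
    y: enter (5,0) at t=3.9340 ← occupied
  → r_3 = 3.9340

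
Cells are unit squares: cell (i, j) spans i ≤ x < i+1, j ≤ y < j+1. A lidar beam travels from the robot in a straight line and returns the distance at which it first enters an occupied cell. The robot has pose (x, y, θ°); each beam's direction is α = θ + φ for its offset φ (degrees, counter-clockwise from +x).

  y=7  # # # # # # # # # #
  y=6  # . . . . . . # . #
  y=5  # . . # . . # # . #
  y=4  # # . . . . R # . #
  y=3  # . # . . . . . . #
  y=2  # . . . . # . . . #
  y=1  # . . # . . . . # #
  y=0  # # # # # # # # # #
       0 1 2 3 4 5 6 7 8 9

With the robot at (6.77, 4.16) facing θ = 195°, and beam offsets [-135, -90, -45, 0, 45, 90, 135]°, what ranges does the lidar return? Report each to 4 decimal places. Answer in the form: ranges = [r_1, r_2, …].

beam 1: φ=-135°, α=60°
  direction (0.5000, 0.8660); cell (6,4); t to first gridline: x 0.4600, y 0.9699 (then +2.0000 / +1.1547)
    (7,4) via x @ 0.4600  # hit
  → r_1 = 0.4600
beam 2: φ=-90°, α=105°
  direction (-0.2588, 0.9659); cell (6,4); t to first gridline: x 2.9751, y 0.8696 (then +3.8637 / +1.0353)
    (6,5) via y @ 0.8696  # hit
  → r_2 = 0.8696
beam 3: φ=-45°, α=150°
  direction (-0.8660, 0.5000); cell (6,4); t to first gridline: x 0.8891, y 1.6800 (then +1.1547 / +2.0000)
    (5,4) via x @ 0.8891
    (5,5) via y @ 1.6800
    (4,5) via x @ 2.0438
    (3,5) via x @ 3.1985  # hit
  → r_3 = 3.1985
beam 4: φ=0°, α=195°
  direction (-0.9659, -0.2588); cell (6,4); t to first gridline: x 0.7972, y 0.6182 (then +1.0353 / +3.8637)
    (6,3) via y @ 0.6182
    (5,3) via x @ 0.7972
    (4,3) via x @ 1.8324
    (3,3) via x @ 2.8677
    (2,3) via x @ 3.9030  # hit
  → r_4 = 3.9030
beam 5: φ=45°, α=240°
  direction (-0.5000, -0.8660); cell (6,4); t to first gridline: x 1.5400, y 0.1848 (then +2.0000 / +1.1547)
    (6,3) via y @ 0.1848
    (6,2) via y @ 1.3395
    (5,2) via x @ 1.5400  # hit
  → r_5 = 1.5400
beam 6: φ=90°, α=285°
  direction (0.2588, -0.9659); cell (6,4); t to first gridline: x 0.8887, y 0.1656 (then +3.8637 / +1.0353)
    (6,3) via y @ 0.1656
    (7,3) via x @ 0.8887
    (7,2) via y @ 1.2009
    (7,1) via y @ 2.2362
    (7,0) via y @ 3.2715  # hit
  → r_6 = 3.2715
beam 7: φ=135°, α=330°
  direction (0.8660, -0.5000); cell (6,4); t to first gridline: x 0.2656, y 0.3200 (then +1.1547 / +2.0000)
    (7,4) via x @ 0.2656  # hit
  → r_7 = 0.2656

ranges = [0.4600, 0.8696, 3.1985, 3.9030, 1.5400, 3.2715, 0.2656]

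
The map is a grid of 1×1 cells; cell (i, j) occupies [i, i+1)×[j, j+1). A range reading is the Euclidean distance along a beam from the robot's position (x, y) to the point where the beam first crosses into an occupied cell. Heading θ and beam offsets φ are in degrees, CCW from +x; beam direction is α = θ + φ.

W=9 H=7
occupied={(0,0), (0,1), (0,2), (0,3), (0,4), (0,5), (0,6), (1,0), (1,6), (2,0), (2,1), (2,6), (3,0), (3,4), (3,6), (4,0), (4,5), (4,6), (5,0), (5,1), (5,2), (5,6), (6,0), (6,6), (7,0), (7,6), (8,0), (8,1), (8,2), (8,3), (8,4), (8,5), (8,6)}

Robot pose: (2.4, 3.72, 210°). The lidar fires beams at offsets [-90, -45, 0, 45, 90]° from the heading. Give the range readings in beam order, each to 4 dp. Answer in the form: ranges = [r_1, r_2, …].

beam 1: φ=-90°, α=120°
  dir = (cos 120°, sin 120°) = (-0.5000, 0.8660); from cell (2,3)
  next x-line at t=0.8000, next y-line at t=0.3233; Δt_x=2.0000, Δt_y=1.1547
    y: enter (2,4) at t=0.3233
    x: enter (1,4) at t=0.8000
    y: enter (1,5) at t=1.4780
    y: enter (1,6) at t=2.6327 ← occupied
  → r_1 = 2.6327
beam 2: φ=-45°, α=165°
  dir = (cos 165°, sin 165°) = (-0.9659, 0.2588); from cell (2,3)
  next x-line at t=0.4141, next y-line at t=1.0818; Δt_x=1.0353, Δt_y=3.8637
    x: enter (1,3) at t=0.4141
    y: enter (1,4) at t=1.0818
    x: enter (0,4) at t=1.4494 ← occupied
  → r_2 = 1.4494
beam 3: φ=0°, α=210°
  dir = (cos 210°, sin 210°) = (-0.8660, -0.5000); from cell (2,3)
  next x-line at t=0.4619, next y-line at t=1.4400; Δt_x=1.1547, Δt_y=2.0000
    x: enter (1,3) at t=0.4619
    y: enter (1,2) at t=1.4400
    x: enter (0,2) at t=1.6166 ← occupied
  → r_3 = 1.6166
beam 4: φ=45°, α=255°
  dir = (cos 255°, sin 255°) = (-0.2588, -0.9659); from cell (2,3)
  next x-line at t=1.5455, next y-line at t=0.7454; Δt_x=3.8637, Δt_y=1.0353
    y: enter (2,2) at t=0.7454
    x: enter (1,2) at t=1.5455
    y: enter (1,1) at t=1.7807
    y: enter (1,0) at t=2.8160 ← occupied
  → r_4 = 2.8160
beam 5: φ=90°, α=300°
  dir = (cos 300°, sin 300°) = (0.5000, -0.8660); from cell (2,3)
  next x-line at t=1.2000, next y-line at t=0.8314; Δt_x=2.0000, Δt_y=1.1547
    y: enter (2,2) at t=0.8314
    x: enter (3,2) at t=1.2000
    y: enter (3,1) at t=1.9861
    y: enter (3,0) at t=3.1408 ← occupied
  → r_5 = 3.1408

ranges = [2.6327, 1.4494, 1.6166, 2.8160, 3.1408]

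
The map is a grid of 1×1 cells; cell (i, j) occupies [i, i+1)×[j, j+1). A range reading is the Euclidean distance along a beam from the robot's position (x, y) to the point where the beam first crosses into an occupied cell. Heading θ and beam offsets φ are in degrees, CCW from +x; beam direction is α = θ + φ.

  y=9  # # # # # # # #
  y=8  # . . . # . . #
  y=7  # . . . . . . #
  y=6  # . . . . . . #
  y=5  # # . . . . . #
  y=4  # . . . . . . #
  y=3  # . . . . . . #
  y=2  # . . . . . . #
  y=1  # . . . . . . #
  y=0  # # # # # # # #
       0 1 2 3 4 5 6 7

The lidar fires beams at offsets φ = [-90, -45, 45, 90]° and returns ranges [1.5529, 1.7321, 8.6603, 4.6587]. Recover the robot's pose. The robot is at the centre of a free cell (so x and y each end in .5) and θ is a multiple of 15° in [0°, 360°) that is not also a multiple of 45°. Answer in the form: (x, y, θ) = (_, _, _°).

(x, y, θ) = (5.5, 1.5, 75°)

Candidates: 46 free-cell centres × 16 headings = 736 poses. Raycast each; keep the one whose scan matches to 4 dp.
  (6.5, 6.5, 285°): beam 1 = 4.6587 ≠ 1.5529 ✗
  (1.5, 3.5, 300°): beam 1 = 0.5774 ≠ 1.5529 ✗
  (6.5, 6.5, 120°): beam 1 = 0.5774 ≠ 1.5529 ✗
  (5.5, 1.5, 165°): beam 1 = 5.7956 ≠ 1.5529 ✗
  …
  (5.5, 1.5, 75°): r_1=1.5529, r_2=1.7321, r_3=8.6603, r_4=4.6587 — all match ✓
Unique over the lattice → pose = (5.5, 1.5, 75°).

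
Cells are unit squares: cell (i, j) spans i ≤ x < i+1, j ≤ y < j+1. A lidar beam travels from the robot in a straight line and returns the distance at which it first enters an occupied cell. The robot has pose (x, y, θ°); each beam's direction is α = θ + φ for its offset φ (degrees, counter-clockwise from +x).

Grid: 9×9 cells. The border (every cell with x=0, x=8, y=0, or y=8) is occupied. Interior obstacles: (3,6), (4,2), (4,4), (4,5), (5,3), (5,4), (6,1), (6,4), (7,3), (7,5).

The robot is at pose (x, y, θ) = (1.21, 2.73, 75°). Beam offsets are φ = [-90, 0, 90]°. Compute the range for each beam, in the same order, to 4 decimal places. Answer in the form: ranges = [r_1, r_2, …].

ranges = [4.9590, 5.4559, 0.2174]

beam 1: φ=-90°, α=345°
  dir = (cos 345°, sin 345°) = (0.9659, -0.2588); from cell (1,2)
  next x-line at t=0.8179, next y-line at t=2.8205; Δt_x=1.0353, Δt_y=3.8637
    x: enter (2,2) at t=0.8179
    x: enter (3,2) at t=1.8531
    y: enter (3,1) at t=2.8205
    x: enter (4,1) at t=2.8884
    x: enter (5,1) at t=3.9237
    x: enter (6,1) at t=4.9590 ← occupied
  → r_1 = 4.9590
beam 2: φ=0°, α=75°
  dir = (cos 75°, sin 75°) = (0.2588, 0.9659); from cell (1,2)
  next x-line at t=3.0523, next y-line at t=0.2795; Δt_x=3.8637, Δt_y=1.0353
    y: enter (1,3) at t=0.2795
    y: enter (1,4) at t=1.3148
    y: enter (1,5) at t=2.3501
    x: enter (2,5) at t=3.0523
    y: enter (2,6) at t=3.3854
    y: enter (2,7) at t=4.4206
    y: enter (2,8) at t=5.4559 ← occupied
  → r_2 = 5.4559
beam 3: φ=90°, α=165°
  dir = (cos 165°, sin 165°) = (-0.9659, 0.2588); from cell (1,2)
  next x-line at t=0.2174, next y-line at t=1.0432; Δt_x=1.0353, Δt_y=3.8637
    x: enter (0,2) at t=0.2174 ← occupied
  → r_3 = 0.2174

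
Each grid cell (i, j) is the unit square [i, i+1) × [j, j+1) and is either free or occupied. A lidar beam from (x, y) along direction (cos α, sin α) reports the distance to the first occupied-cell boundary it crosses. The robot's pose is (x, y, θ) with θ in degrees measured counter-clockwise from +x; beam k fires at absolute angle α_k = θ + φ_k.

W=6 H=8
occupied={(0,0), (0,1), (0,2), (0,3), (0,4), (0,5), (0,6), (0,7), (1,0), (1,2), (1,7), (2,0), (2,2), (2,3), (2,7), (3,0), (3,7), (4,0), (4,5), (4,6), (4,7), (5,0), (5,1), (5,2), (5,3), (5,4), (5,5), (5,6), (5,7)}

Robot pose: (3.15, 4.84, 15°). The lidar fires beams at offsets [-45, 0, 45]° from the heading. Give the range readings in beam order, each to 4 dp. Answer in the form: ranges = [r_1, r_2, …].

beam 1: φ=-45°, α=330°
  direction (0.8660, -0.5000); cell (3,4); t to first gridline: x 0.9815, y 1.6800 (then +1.1547 / +2.0000)
    (4,4) via x @ 0.9815
    (4,3) via y @ 1.6800
    (5,3) via x @ 2.1362  # hit
  → r_1 = 2.1362
beam 2: φ=0°, α=15°
  direction (0.9659, 0.2588); cell (3,4); t to first gridline: x 0.8800, y 0.6182 (then +1.0353 / +3.8637)
    (3,5) via y @ 0.6182
    (4,5) via x @ 0.8800  # hit
  → r_2 = 0.8800
beam 3: φ=45°, α=60°
  direction (0.5000, 0.8660); cell (3,4); t to first gridline: x 1.7000, y 0.1848 (then +2.0000 / +1.1547)
    (3,5) via y @ 0.1848
    (3,6) via y @ 1.3395
    (4,6) via x @ 1.7000  # hit
  → r_3 = 1.7000

ranges = [2.1362, 0.8800, 1.7000]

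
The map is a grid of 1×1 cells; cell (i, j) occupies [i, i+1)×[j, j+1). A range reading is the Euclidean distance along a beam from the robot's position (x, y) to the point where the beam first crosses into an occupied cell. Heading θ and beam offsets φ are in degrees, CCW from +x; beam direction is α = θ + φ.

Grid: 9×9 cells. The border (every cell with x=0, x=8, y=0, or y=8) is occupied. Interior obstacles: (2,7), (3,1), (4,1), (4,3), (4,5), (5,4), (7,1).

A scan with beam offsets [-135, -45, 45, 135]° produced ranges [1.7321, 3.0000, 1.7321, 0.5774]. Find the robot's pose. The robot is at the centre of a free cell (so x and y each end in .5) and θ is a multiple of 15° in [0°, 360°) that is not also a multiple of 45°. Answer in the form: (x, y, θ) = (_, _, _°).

(x, y, θ) = (2.5, 6.5, 285°)

Enumerate (i+0.5, j+0.5, θ) over the 42 free cells and 16 admissible headings. For each, cast all 4 beams and compare to the given ranges.
  (1.5, 3.5, 300°): beam 1 = 0.5176 ≠ 1.7321 ✗
  (2.5, 2.5, 165°): beam 4 = 1.0000 ≠ 0.5774 ✗
  (1.5, 2.5, 60°): beam 1 = 1.5529 ≠ 1.7321 ✗
  (1.5, 7.5, 255°): beam 1 = 0.5774 ≠ 1.7321 ✗
  …
  (2.5, 6.5, 285°): r_1=1.7321, r_2=3.0000, r_3=1.7321, r_4=0.5774 — all match ✓
Only this pose fits every beam.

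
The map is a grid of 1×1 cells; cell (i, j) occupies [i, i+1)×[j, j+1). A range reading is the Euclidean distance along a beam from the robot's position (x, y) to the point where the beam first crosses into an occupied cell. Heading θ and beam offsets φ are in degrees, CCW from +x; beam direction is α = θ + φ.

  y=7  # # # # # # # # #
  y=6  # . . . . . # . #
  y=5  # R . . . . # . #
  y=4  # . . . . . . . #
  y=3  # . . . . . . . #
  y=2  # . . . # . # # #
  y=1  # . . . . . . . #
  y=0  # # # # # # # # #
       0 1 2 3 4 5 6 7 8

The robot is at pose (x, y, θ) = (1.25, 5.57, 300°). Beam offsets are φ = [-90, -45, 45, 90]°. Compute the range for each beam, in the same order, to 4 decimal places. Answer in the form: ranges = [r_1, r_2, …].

ranges = [0.2887, 0.9659, 6.9881, 2.8600]

beam 1: φ=-90°, α=210°
  d=(-0.8660,-0.5000)  start (1,5)  tX=0.2887 tY=1.1400  stride 1/|dx|=1.1547 1/|dy|=2.0000
    cross x-line → (0,5), t=0.2887 (wall)
  → r_1 = 0.2887
beam 2: φ=-45°, α=255°
  d=(-0.2588,-0.9659)  start (1,5)  tX=0.9659 tY=0.5901  stride 1/|dx|=3.8637 1/|dy|=1.0353
    cross y-line → (1,4), t=0.5901
    cross x-line → (0,4), t=0.9659 (wall)
  → r_2 = 0.9659
beam 3: φ=45°, α=345°
  d=(0.9659,-0.2588)  start (1,5)  tX=0.7765 tY=2.2023  stride 1/|dx|=1.0353 1/|dy|=3.8637
    cross x-line → (2,5), t=0.7765
    cross x-line → (3,5), t=1.8117
    cross y-line → (3,4), t=2.2023
    cross x-line → (4,4), t=2.8470
    cross x-line → (5,4), t=3.8823
    cross x-line → (6,4), t=4.9176
    cross x-line → (7,4), t=5.9528
    cross y-line → (7,3), t=6.0660
    cross x-line → (8,3), t=6.9881 (wall)
  → r_3 = 6.9881
beam 4: φ=90°, α=30°
  d=(0.8660,0.5000)  start (1,5)  tX=0.8660 tY=0.8600  stride 1/|dx|=1.1547 1/|dy|=2.0000
    cross y-line → (1,6), t=0.8600
    cross x-line → (2,6), t=0.8660
    cross x-line → (3,6), t=2.0207
    cross y-line → (3,7), t=2.8600 (wall)
  → r_4 = 2.8600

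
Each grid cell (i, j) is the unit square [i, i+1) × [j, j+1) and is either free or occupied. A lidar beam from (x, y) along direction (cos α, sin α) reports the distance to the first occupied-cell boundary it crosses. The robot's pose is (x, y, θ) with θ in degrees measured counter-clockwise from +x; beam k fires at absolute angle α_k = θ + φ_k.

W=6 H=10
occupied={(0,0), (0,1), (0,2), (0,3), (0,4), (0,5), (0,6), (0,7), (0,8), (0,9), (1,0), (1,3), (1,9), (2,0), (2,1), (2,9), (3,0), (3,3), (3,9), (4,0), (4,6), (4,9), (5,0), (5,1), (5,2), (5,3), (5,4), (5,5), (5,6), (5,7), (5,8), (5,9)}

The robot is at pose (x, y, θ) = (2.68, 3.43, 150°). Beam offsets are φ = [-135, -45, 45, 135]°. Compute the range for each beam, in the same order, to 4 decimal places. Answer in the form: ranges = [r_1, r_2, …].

ranges = [0.3313, 5.7665, 0.7040, 2.5157]

beam 1: φ=-135°, α=15°
  cosα=0.9659 sinα=0.2588 | (2,3) | tMaxX 0.3313 tMaxY 2.2023 | tΔX 1.0353 tΔY 3.8637
    t=0.3313 [x] (3,3) — stop
  → r_1 = 0.3313
beam 2: φ=-45°, α=105°
  cosα=-0.2588 sinα=0.9659 | (2,3) | tMaxX 2.6273 tMaxY 0.5901 | tΔX 3.8637 tΔY 1.0353
    t=0.5901 [y] (2,4)
    t=1.6254 [y] (2,5)
    t=2.6273 [x] (1,5)
    t=2.6607 [y] (1,6)
    t=3.6959 [y] (1,7)
    t=4.7312 [y] (1,8)
    t=5.7665 [y] (1,9) — stop
  → r_2 = 5.7665
beam 3: φ=45°, α=195°
  cosα=-0.9659 sinα=-0.2588 | (2,3) | tMaxX 0.7040 tMaxY 1.6614 | tΔX 1.0353 tΔY 3.8637
    t=0.7040 [x] (1,3) — stop
  → r_3 = 0.7040
beam 4: φ=135°, α=285°
  cosα=0.2588 sinα=-0.9659 | (2,3) | tMaxX 1.2364 tMaxY 0.4452 | tΔX 3.8637 tΔY 1.0353
    t=0.4452 [y] (2,2)
    t=1.2364 [x] (3,2)
    t=1.4804 [y] (3,1)
    t=2.5157 [y] (3,0) — stop
  → r_4 = 2.5157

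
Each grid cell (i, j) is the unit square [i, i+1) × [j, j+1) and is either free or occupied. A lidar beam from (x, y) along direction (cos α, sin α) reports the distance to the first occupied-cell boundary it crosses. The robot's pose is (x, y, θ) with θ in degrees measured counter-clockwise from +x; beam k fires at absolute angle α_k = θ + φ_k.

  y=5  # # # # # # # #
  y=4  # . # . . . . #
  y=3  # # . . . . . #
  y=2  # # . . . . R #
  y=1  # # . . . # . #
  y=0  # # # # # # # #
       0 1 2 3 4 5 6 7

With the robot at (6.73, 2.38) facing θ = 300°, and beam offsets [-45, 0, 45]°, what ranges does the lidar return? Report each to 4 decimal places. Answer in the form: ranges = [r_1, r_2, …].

beam 1: φ=-45°, α=255°
  direction (-0.2588, -0.9659); cell (6,2); t to first gridline: x 2.8205, y 0.3934 (then +3.8637 / +1.0353)
    (6,1) via y @ 0.3934
    (6,0) via y @ 1.4287  # hit
  → r_1 = 1.4287
beam 2: φ=0°, α=300°
  direction (0.5000, -0.8660); cell (6,2); t to first gridline: x 0.5400, y 0.4388 (then +2.0000 / +1.1547)
    (6,1) via y @ 0.4388
    (7,1) via x @ 0.5400  # hit
  → r_2 = 0.5400
beam 3: φ=45°, α=345°
  direction (0.9659, -0.2588); cell (6,2); t to first gridline: x 0.2795, y 1.4682 (then +1.0353 / +3.8637)
    (7,2) via x @ 0.2795  # hit
  → r_3 = 0.2795

ranges = [1.4287, 0.5400, 0.2795]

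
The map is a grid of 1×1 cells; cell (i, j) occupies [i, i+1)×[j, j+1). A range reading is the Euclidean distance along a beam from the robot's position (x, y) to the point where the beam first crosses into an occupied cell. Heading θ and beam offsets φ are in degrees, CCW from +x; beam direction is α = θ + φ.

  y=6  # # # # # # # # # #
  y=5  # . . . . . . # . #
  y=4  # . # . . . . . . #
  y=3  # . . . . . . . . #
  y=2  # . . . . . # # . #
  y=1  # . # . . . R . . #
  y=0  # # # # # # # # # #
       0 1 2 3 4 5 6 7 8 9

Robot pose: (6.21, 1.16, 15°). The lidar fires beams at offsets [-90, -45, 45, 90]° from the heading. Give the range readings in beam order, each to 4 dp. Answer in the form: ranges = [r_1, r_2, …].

ranges = [0.1656, 0.3200, 0.9699, 5.0107]

beam 1: φ=-90°, α=285°
  cosα=0.2588 sinα=-0.9659 | (6,1) | tMaxX 3.0523 tMaxY 0.1656 | tΔX 3.8637 tΔY 1.0353
    t=0.1656 [y] (6,0) — stop
  → r_1 = 0.1656
beam 2: φ=-45°, α=330°
  cosα=0.8660 sinα=-0.5000 | (6,1) | tMaxX 0.9122 tMaxY 0.3200 | tΔX 1.1547 tΔY 2.0000
    t=0.3200 [y] (6,0) — stop
  → r_2 = 0.3200
beam 3: φ=45°, α=60°
  cosα=0.5000 sinα=0.8660 | (6,1) | tMaxX 1.5800 tMaxY 0.9699 | tΔX 2.0000 tΔY 1.1547
    t=0.9699 [y] (6,2) — stop
  → r_3 = 0.9699
beam 4: φ=90°, α=105°
  cosα=-0.2588 sinα=0.9659 | (6,1) | tMaxX 0.8114 tMaxY 0.8696 | tΔX 3.8637 tΔY 1.0353
    t=0.8114 [x] (5,1)
    t=0.8696 [y] (5,2)
    t=1.9049 [y] (5,3)
    t=2.9402 [y] (5,4)
    t=3.9755 [y] (5,5)
    t=4.6751 [x] (4,5)
    t=5.0107 [y] (4,6) — stop
  → r_4 = 5.0107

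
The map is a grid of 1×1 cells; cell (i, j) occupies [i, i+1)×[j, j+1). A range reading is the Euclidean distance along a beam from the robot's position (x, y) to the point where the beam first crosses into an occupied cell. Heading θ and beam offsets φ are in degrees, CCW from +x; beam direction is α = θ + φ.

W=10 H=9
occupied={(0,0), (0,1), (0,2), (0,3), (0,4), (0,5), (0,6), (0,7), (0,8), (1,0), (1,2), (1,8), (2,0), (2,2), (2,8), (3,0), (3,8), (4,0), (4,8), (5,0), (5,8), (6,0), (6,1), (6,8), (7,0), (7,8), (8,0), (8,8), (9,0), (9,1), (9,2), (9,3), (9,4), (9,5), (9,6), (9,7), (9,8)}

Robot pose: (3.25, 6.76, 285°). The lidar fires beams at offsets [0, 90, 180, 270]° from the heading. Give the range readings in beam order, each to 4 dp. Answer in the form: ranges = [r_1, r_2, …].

beam 1: φ=0°, α=285°
  dir = (cos 285°, sin 285°) = (0.2588, -0.9659); from cell (3,6)
  next x-line at t=2.8978, next y-line at t=0.7868; Δt_x=3.8637, Δt_y=1.0353
    y: enter (3,5) at t=0.7868
    y: enter (3,4) at t=1.8221
    y: enter (3,3) at t=2.8574
    x: enter (4,3) at t=2.8978
    y: enter (4,2) at t=3.8926
    y: enter (4,1) at t=4.9279
    y: enter (4,0) at t=5.9632 ← occupied
  → r_1 = 5.9632
beam 2: φ=90°, α=15°
  dir = (cos 15°, sin 15°) = (0.9659, 0.2588); from cell (3,6)
  next x-line at t=0.7765, next y-line at t=0.9273; Δt_x=1.0353, Δt_y=3.8637
    x: enter (4,6) at t=0.7765
    y: enter (4,7) at t=0.9273
    x: enter (5,7) at t=1.8117
    x: enter (6,7) at t=2.8470
    x: enter (7,7) at t=3.8823
    y: enter (7,8) at t=4.7910 ← occupied
  → r_2 = 4.7910
beam 3: φ=180°, α=105°
  dir = (cos 105°, sin 105°) = (-0.2588, 0.9659); from cell (3,6)
  next x-line at t=0.9659, next y-line at t=0.2485; Δt_x=3.8637, Δt_y=1.0353
    y: enter (3,7) at t=0.2485
    x: enter (2,7) at t=0.9659
    y: enter (2,8) at t=1.2837 ← occupied
  → r_3 = 1.2837
beam 4: φ=270°, α=195°
  dir = (cos 195°, sin 195°) = (-0.9659, -0.2588); from cell (3,6)
  next x-line at t=0.2588, next y-line at t=2.9364; Δt_x=1.0353, Δt_y=3.8637
    x: enter (2,6) at t=0.2588
    x: enter (1,6) at t=1.2941
    x: enter (0,6) at t=2.3294 ← occupied
  → r_4 = 2.3294

ranges = [5.9632, 4.7910, 1.2837, 2.3294]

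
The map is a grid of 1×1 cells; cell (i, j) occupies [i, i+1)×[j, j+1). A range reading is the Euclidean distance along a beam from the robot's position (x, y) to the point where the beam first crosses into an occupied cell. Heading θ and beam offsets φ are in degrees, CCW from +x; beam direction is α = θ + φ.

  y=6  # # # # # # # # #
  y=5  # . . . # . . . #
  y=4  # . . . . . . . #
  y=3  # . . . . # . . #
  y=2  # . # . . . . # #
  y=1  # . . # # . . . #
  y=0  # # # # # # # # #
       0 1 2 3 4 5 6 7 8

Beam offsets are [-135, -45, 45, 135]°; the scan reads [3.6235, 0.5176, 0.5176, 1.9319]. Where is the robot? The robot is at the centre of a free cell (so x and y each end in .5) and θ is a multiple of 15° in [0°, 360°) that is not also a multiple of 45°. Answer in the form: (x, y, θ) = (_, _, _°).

(x, y, θ) = (3.5, 2.5, 240°)

Candidates: 29 free-cell centres × 16 headings = 464 poses. Raycast each; keep the one whose scan matches to 4 dp.
  (7.5, 4.5, 165°): beam 1 = 0.5774 ≠ 3.6235 ✗
  (2.5, 3.5, 345°): beam 1 = 1.7321 ≠ 3.6235 ✗
  (3.5, 2.5, 255°): beam 1 = 4.0415 ≠ 3.6235 ✗
  …
  (3.5, 2.5, 240°): r_1=3.6235, r_2=0.5176, r_3=0.5176, r_4=1.9319 — all match ✓
Unique over the lattice → pose = (3.5, 2.5, 240°).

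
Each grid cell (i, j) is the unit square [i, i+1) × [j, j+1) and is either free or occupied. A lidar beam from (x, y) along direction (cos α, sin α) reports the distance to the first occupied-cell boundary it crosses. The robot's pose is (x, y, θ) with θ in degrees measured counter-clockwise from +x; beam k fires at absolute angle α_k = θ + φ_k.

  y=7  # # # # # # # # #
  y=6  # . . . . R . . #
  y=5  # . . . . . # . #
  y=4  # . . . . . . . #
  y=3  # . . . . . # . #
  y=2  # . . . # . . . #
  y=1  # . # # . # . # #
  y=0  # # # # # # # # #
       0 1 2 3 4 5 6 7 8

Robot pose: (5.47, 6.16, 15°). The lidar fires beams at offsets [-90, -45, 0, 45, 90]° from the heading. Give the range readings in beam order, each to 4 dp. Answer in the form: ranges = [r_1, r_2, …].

ranges = [2.2362, 0.6120, 2.6192, 0.9699, 0.8696]

beam 1: φ=-90°, α=285°
  direction (0.2588, -0.9659); cell (5,6); t to first gridline: x 2.0478, y 0.1656 (then +3.8637 / +1.0353)
    (5,5) via y @ 0.1656
    (5,4) via y @ 1.2009
    (6,4) via x @ 2.0478
    (6,3) via y @ 2.2362  # hit
  → r_1 = 2.2362
beam 2: φ=-45°, α=330°
  direction (0.8660, -0.5000); cell (5,6); t to first gridline: x 0.6120, y 0.3200 (then +1.1547 / +2.0000)
    (5,5) via y @ 0.3200
    (6,5) via x @ 0.6120  # hit
  → r_2 = 0.6120
beam 3: φ=0°, α=15°
  direction (0.9659, 0.2588); cell (5,6); t to first gridline: x 0.5487, y 3.2455 (then +1.0353 / +3.8637)
    (6,6) via x @ 0.5487
    (7,6) via x @ 1.5840
    (8,6) via x @ 2.6192  # hit
  → r_3 = 2.6192
beam 4: φ=45°, α=60°
  direction (0.5000, 0.8660); cell (5,6); t to first gridline: x 1.0600, y 0.9699 (then +2.0000 / +1.1547)
    (5,7) via y @ 0.9699  # hit
  → r_4 = 0.9699
beam 5: φ=90°, α=105°
  direction (-0.2588, 0.9659); cell (5,6); t to first gridline: x 1.8159, y 0.8696 (then +3.8637 / +1.0353)
    (5,7) via y @ 0.8696  # hit
  → r_5 = 0.8696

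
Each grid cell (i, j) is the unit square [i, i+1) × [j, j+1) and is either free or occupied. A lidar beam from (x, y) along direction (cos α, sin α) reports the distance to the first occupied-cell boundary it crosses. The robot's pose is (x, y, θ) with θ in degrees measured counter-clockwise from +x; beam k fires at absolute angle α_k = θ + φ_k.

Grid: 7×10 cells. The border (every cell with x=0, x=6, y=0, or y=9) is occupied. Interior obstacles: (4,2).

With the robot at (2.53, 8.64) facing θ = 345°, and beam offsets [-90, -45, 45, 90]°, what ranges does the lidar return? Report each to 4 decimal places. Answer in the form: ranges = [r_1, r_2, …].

beam 1: φ=-90°, α=255°
  direction (-0.2588, -0.9659); cell (2,8); t to first gridline: x 2.0478, y 0.6626 (then +3.8637 / +1.0353)
    (2,7) via y @ 0.6626
    (2,6) via y @ 1.6979
    (1,6) via x @ 2.0478
    (1,5) via y @ 2.7331
    (1,4) via y @ 3.7684
    (1,3) via y @ 4.8037
    (1,2) via y @ 5.8390
    (0,2) via x @ 5.9115  # hit
  → r_1 = 5.9115
beam 2: φ=-45°, α=300°
  direction (0.5000, -0.8660); cell (2,8); t to first gridline: x 0.9400, y 0.7390 (then +2.0000 / +1.1547)
    (2,7) via y @ 0.7390
    (3,7) via x @ 0.9400
    (3,6) via y @ 1.8937
    (4,6) via x @ 2.9400
    (4,5) via y @ 3.0484
    (4,4) via y @ 4.2031
    (5,4) via x @ 4.9400
    (5,3) via y @ 5.3578
    (5,2) via y @ 6.5125
    (6,2) via x @ 6.9400  # hit
  → r_2 = 6.9400
beam 3: φ=45°, α=30°
  direction (0.8660, 0.5000); cell (2,8); t to first gridline: x 0.5427, y 0.7200 (then +1.1547 / +2.0000)
    (3,8) via x @ 0.5427
    (3,9) via y @ 0.7200  # hit
  → r_3 = 0.7200
beam 4: φ=90°, α=75°
  direction (0.2588, 0.9659); cell (2,8); t to first gridline: x 1.8159, y 0.3727 (then +3.8637 / +1.0353)
    (2,9) via y @ 0.3727  # hit
  → r_4 = 0.3727

ranges = [5.9115, 6.9400, 0.7200, 0.3727]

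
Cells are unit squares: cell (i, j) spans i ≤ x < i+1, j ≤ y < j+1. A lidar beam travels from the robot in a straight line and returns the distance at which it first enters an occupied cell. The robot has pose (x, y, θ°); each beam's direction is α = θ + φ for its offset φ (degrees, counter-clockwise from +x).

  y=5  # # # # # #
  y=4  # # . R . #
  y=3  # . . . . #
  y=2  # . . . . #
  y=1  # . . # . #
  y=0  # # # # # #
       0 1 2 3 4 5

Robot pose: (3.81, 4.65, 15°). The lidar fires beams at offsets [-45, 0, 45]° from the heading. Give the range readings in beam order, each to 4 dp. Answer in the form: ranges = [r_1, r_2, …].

ranges = [1.3741, 1.2320, 0.4041]

beam 1: φ=-45°, α=330°
  dir = (cos 330°, sin 330°) = (0.8660, -0.5000); from cell (3,4)
  next x-line at t=0.2194, next y-line at t=1.3000; Δt_x=1.1547, Δt_y=2.0000
    x: enter (4,4) at t=0.2194
    y: enter (4,3) at t=1.3000
    x: enter (5,3) at t=1.3741 ← occupied
  → r_1 = 1.3741
beam 2: φ=0°, α=15°
  dir = (cos 15°, sin 15°) = (0.9659, 0.2588); from cell (3,4)
  next x-line at t=0.1967, next y-line at t=1.3523; Δt_x=1.0353, Δt_y=3.8637
    x: enter (4,4) at t=0.1967
    x: enter (5,4) at t=1.2320 ← occupied
  → r_2 = 1.2320
beam 3: φ=45°, α=60°
  dir = (cos 60°, sin 60°) = (0.5000, 0.8660); from cell (3,4)
  next x-line at t=0.3800, next y-line at t=0.4041; Δt_x=2.0000, Δt_y=1.1547
    x: enter (4,4) at t=0.3800
    y: enter (4,5) at t=0.4041 ← occupied
  → r_3 = 0.4041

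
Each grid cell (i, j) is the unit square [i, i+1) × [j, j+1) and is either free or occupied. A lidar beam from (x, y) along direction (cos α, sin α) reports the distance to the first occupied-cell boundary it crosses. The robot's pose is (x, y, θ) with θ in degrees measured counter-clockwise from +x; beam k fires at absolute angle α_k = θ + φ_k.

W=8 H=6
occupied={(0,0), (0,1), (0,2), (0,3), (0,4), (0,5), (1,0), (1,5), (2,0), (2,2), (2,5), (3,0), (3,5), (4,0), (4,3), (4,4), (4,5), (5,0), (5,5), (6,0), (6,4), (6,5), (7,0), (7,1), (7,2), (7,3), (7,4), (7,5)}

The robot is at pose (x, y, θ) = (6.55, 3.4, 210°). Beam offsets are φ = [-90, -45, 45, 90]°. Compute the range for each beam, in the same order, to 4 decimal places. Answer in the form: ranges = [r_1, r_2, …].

beam 1: φ=-90°, α=120°
  dir = (cos 120°, sin 120°) = (-0.5000, 0.8660); from cell (6,3)
  next x-line at t=1.1000, next y-line at t=0.6928; Δt_x=2.0000, Δt_y=1.1547
    y: enter (6,4) at t=0.6928 ← occupied
  → r_1 = 0.6928
beam 2: φ=-45°, α=165°
  dir = (cos 165°, sin 165°) = (-0.9659, 0.2588); from cell (6,3)
  next x-line at t=0.5694, next y-line at t=2.3182; Δt_x=1.0353, Δt_y=3.8637
    x: enter (5,3) at t=0.5694
    x: enter (4,3) at t=1.6047 ← occupied
  → r_2 = 1.6047
beam 3: φ=45°, α=255°
  dir = (cos 255°, sin 255°) = (-0.2588, -0.9659); from cell (6,3)
  next x-line at t=2.1250, next y-line at t=0.4141; Δt_x=3.8637, Δt_y=1.0353
    y: enter (6,2) at t=0.4141
    y: enter (6,1) at t=1.4494
    x: enter (5,1) at t=2.1250
    y: enter (5,0) at t=2.4847 ← occupied
  → r_3 = 2.4847
beam 4: φ=90°, α=300°
  dir = (cos 300°, sin 300°) = (0.5000, -0.8660); from cell (6,3)
  next x-line at t=0.9000, next y-line at t=0.4619; Δt_x=2.0000, Δt_y=1.1547
    y: enter (6,2) at t=0.4619
    x: enter (7,2) at t=0.9000 ← occupied
  → r_4 = 0.9000

ranges = [0.6928, 1.6047, 2.4847, 0.9000]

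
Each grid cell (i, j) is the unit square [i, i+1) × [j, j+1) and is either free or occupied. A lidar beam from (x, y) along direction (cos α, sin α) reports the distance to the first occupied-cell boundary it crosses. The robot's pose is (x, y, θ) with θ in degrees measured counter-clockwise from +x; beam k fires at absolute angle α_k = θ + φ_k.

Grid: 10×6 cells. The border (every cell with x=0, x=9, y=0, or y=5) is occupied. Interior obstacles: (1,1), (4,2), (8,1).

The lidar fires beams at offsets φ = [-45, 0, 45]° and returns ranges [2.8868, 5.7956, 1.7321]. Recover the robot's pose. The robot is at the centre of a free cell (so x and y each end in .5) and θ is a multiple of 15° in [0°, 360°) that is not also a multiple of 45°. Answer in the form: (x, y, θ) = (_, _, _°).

The pose lattice has 29·16 = 464 candidates. Test each by forward raycasting.
  (8.5, 4.5, 165°): beam 1 = 0.5774 ≠ 2.8868 ✗
  (6.5, 3.5, 300°): beam 1 = 2.5882 ≠ 2.8868 ✗
  (5.5, 3.5, 255°): beam 1 = 1.0000 ≠ 2.8868 ✗
  (1.5, 3.5, 330°): beam 1 = 1.5529 ≠ 2.8868 ✗
  …
  (1.5, 3.5, 15°): r_1=2.8868, r_2=5.7956, r_3=1.7321 — all match ✓
Only this pose fits every beam.

(x, y, θ) = (1.5, 3.5, 15°)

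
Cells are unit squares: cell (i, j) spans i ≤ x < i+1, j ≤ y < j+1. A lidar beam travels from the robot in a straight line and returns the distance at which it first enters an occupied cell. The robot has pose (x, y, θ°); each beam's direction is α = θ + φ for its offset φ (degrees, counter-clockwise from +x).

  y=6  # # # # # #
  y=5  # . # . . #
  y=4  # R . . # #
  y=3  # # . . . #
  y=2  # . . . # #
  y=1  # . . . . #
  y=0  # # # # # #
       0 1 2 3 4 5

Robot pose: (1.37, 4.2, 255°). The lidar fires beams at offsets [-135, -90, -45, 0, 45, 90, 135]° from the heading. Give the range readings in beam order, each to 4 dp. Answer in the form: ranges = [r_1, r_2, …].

beam 1: φ=-135°, α=120°
  dir = (cos 120°, sin 120°) = (-0.5000, 0.8660); from cell (1,4)
  next x-line at t=0.7400, next y-line at t=0.9238; Δt_x=2.0000, Δt_y=1.1547
    x: enter (0,4) at t=0.7400 ← occupied
  → r_1 = 0.7400
beam 2: φ=-90°, α=165°
  dir = (cos 165°, sin 165°) = (-0.9659, 0.2588); from cell (1,4)
  next x-line at t=0.3831, next y-line at t=3.0910; Δt_x=1.0353, Δt_y=3.8637
    x: enter (0,4) at t=0.3831 ← occupied
  → r_2 = 0.3831
beam 3: φ=-45°, α=210°
  dir = (cos 210°, sin 210°) = (-0.8660, -0.5000); from cell (1,4)
  next x-line at t=0.4272, next y-line at t=0.4000; Δt_x=1.1547, Δt_y=2.0000
    y: enter (1,3) at t=0.4000 ← occupied
  → r_3 = 0.4000
beam 4: φ=0°, α=255°
  dir = (cos 255°, sin 255°) = (-0.2588, -0.9659); from cell (1,4)
  next x-line at t=1.4296, next y-line at t=0.2071; Δt_x=3.8637, Δt_y=1.0353
    y: enter (1,3) at t=0.2071 ← occupied
  → r_4 = 0.2071
beam 5: φ=45°, α=300°
  dir = (cos 300°, sin 300°) = (0.5000, -0.8660); from cell (1,4)
  next x-line at t=1.2600, next y-line at t=0.2309; Δt_x=2.0000, Δt_y=1.1547
    y: enter (1,3) at t=0.2309 ← occupied
  → r_5 = 0.2309
beam 6: φ=90°, α=345°
  dir = (cos 345°, sin 345°) = (0.9659, -0.2588); from cell (1,4)
  next x-line at t=0.6522, next y-line at t=0.7727; Δt_x=1.0353, Δt_y=3.8637
    x: enter (2,4) at t=0.6522
    y: enter (2,3) at t=0.7727
    x: enter (3,3) at t=1.6875
    x: enter (4,3) at t=2.7228
    x: enter (5,3) at t=3.7581 ← occupied
  → r_6 = 3.7581
beam 7: φ=135°, α=30°
  dir = (cos 30°, sin 30°) = (0.8660, 0.5000); from cell (1,4)
  next x-line at t=0.7275, next y-line at t=1.6000; Δt_x=1.1547, Δt_y=2.0000
    x: enter (2,4) at t=0.7275
    y: enter (2,5) at t=1.6000 ← occupied
  → r_7 = 1.6000

ranges = [0.7400, 0.3831, 0.4000, 0.2071, 0.2309, 3.7581, 1.6000]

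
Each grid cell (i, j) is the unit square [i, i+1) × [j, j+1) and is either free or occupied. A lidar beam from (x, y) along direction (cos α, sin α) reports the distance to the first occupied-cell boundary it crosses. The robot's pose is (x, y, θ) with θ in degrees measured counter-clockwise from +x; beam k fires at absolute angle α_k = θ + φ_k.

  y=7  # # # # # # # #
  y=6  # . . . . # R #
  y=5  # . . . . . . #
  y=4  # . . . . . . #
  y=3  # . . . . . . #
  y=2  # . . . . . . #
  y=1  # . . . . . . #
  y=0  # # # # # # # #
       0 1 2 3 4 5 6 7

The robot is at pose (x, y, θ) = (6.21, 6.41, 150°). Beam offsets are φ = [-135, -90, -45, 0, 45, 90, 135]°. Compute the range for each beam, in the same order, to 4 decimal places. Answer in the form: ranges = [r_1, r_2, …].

beam 1: φ=-135°, α=15°
  dir = (cos 15°, sin 15°) = (0.9659, 0.2588); from cell (6,6)
  next x-line at t=0.8179, next y-line at t=2.2796; Δt_x=1.0353, Δt_y=3.8637
    x: enter (7,6) at t=0.8179 ← occupied
  → r_1 = 0.8179
beam 2: φ=-90°, α=60°
  dir = (cos 60°, sin 60°) = (0.5000, 0.8660); from cell (6,6)
  next x-line at t=1.5800, next y-line at t=0.6813; Δt_x=2.0000, Δt_y=1.1547
    y: enter (6,7) at t=0.6813 ← occupied
  → r_2 = 0.6813
beam 3: φ=-45°, α=105°
  dir = (cos 105°, sin 105°) = (-0.2588, 0.9659); from cell (6,6)
  next x-line at t=0.8114, next y-line at t=0.6108; Δt_x=3.8637, Δt_y=1.0353
    y: enter (6,7) at t=0.6108 ← occupied
  → r_3 = 0.6108
beam 4: φ=0°, α=150°
  dir = (cos 150°, sin 150°) = (-0.8660, 0.5000); from cell (6,6)
  next x-line at t=0.2425, next y-line at t=1.1800; Δt_x=1.1547, Δt_y=2.0000
    x: enter (5,6) at t=0.2425 ← occupied
  → r_4 = 0.2425
beam 5: φ=45°, α=195°
  dir = (cos 195°, sin 195°) = (-0.9659, -0.2588); from cell (6,6)
  next x-line at t=0.2174, next y-line at t=1.5841; Δt_x=1.0353, Δt_y=3.8637
    x: enter (5,6) at t=0.2174 ← occupied
  → r_5 = 0.2174
beam 6: φ=90°, α=240°
  dir = (cos 240°, sin 240°) = (-0.5000, -0.8660); from cell (6,6)
  next x-line at t=0.4200, next y-line at t=0.4734; Δt_x=2.0000, Δt_y=1.1547
    x: enter (5,6) at t=0.4200 ← occupied
  → r_6 = 0.4200
beam 7: φ=135°, α=285°
  dir = (cos 285°, sin 285°) = (0.2588, -0.9659); from cell (6,6)
  next x-line at t=3.0523, next y-line at t=0.4245; Δt_x=3.8637, Δt_y=1.0353
    y: enter (6,5) at t=0.4245
    y: enter (6,4) at t=1.4597
    y: enter (6,3) at t=2.4950
    x: enter (7,3) at t=3.0523 ← occupied
  → r_7 = 3.0523

ranges = [0.8179, 0.6813, 0.6108, 0.2425, 0.2174, 0.4200, 3.0523]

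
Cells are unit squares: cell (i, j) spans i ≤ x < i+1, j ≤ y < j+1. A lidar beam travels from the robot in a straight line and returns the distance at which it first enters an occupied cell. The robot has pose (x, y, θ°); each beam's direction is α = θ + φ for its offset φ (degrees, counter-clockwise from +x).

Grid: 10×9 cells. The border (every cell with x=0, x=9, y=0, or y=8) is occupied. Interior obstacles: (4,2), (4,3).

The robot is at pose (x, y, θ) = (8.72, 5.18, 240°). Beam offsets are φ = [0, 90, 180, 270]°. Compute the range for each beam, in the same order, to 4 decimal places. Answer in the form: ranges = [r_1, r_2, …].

ranges = [4.8266, 0.3233, 0.5600, 5.6400]

beam 1: φ=0°, α=240°
  direction (-0.5000, -0.8660); cell (8,5); t to first gridline: x 1.4400, y 0.2078 (then +2.0000 / +1.1547)
    (8,4) via y @ 0.2078
    (8,3) via y @ 1.3625
    (7,3) via x @ 1.4400
    (7,2) via y @ 2.5172
    (6,2) via x @ 3.4400
    (6,1) via y @ 3.6719
    (6,0) via y @ 4.8266  # hit
  → r_1 = 4.8266
beam 2: φ=90°, α=330°
  direction (0.8660, -0.5000); cell (8,5); t to first gridline: x 0.3233, y 0.3600 (then +1.1547 / +2.0000)
    (9,5) via x @ 0.3233  # hit
  → r_2 = 0.3233
beam 3: φ=180°, α=60°
  direction (0.5000, 0.8660); cell (8,5); t to first gridline: x 0.5600, y 0.9469 (then +2.0000 / +1.1547)
    (9,5) via x @ 0.5600  # hit
  → r_3 = 0.5600
beam 4: φ=270°, α=150°
  direction (-0.8660, 0.5000); cell (8,5); t to first gridline: x 0.8314, y 1.6400 (then +1.1547 / +2.0000)
    (7,5) via x @ 0.8314
    (7,6) via y @ 1.6400
    (6,6) via x @ 1.9861
    (5,6) via x @ 3.1408
    (5,7) via y @ 3.6400
    (4,7) via x @ 4.2955
    (3,7) via x @ 5.4502
    (3,8) via y @ 5.6400  # hit
  → r_4 = 5.6400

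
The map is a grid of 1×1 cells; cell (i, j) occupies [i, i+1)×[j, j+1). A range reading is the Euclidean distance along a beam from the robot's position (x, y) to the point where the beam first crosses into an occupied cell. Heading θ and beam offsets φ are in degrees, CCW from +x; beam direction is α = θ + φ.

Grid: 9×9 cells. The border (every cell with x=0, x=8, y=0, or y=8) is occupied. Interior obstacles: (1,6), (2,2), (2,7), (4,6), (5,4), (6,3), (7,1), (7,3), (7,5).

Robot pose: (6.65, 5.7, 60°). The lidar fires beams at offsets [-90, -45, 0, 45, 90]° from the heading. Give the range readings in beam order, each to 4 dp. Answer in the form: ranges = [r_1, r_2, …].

ranges = [0.4041, 0.3623, 2.6558, 2.3811, 1.9053]

beam 1: φ=-90°, α=330°
  dir = (cos 330°, sin 330°) = (0.8660, -0.5000); from cell (6,5)
  next x-line at t=0.4041, next y-line at t=1.4000; Δt_x=1.1547, Δt_y=2.0000
    x: enter (7,5) at t=0.4041 ← occupied
  → r_1 = 0.4041
beam 2: φ=-45°, α=15°
  dir = (cos 15°, sin 15°) = (0.9659, 0.2588); from cell (6,5)
  next x-line at t=0.3623, next y-line at t=1.1591; Δt_x=1.0353, Δt_y=3.8637
    x: enter (7,5) at t=0.3623 ← occupied
  → r_2 = 0.3623
beam 3: φ=0°, α=60°
  dir = (cos 60°, sin 60°) = (0.5000, 0.8660); from cell (6,5)
  next x-line at t=0.7000, next y-line at t=0.3464; Δt_x=2.0000, Δt_y=1.1547
    y: enter (6,6) at t=0.3464
    x: enter (7,6) at t=0.7000
    y: enter (7,7) at t=1.5011
    y: enter (7,8) at t=2.6558 ← occupied
  → r_3 = 2.6558
beam 4: φ=45°, α=105°
  dir = (cos 105°, sin 105°) = (-0.2588, 0.9659); from cell (6,5)
  next x-line at t=2.5114, next y-line at t=0.3106; Δt_x=3.8637, Δt_y=1.0353
    y: enter (6,6) at t=0.3106
    y: enter (6,7) at t=1.3459
    y: enter (6,8) at t=2.3811 ← occupied
  → r_4 = 2.3811
beam 5: φ=90°, α=150°
  dir = (cos 150°, sin 150°) = (-0.8660, 0.5000); from cell (6,5)
  next x-line at t=0.7506, next y-line at t=0.6000; Δt_x=1.1547, Δt_y=2.0000
    y: enter (6,6) at t=0.6000
    x: enter (5,6) at t=0.7506
    x: enter (4,6) at t=1.9053 ← occupied
  → r_5 = 1.9053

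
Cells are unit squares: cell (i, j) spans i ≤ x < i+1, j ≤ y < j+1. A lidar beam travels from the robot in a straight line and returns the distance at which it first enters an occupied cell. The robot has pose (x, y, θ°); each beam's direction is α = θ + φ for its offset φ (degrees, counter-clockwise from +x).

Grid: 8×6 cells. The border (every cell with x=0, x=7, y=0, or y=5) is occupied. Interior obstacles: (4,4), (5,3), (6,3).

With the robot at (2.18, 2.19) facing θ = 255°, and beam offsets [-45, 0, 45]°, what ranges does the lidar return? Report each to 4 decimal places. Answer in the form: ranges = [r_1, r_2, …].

beam 1: φ=-45°, α=210°
  d=(-0.8660,-0.5000)  start (2,2)  tX=0.2078 tY=0.3800  stride 1/|dx|=1.1547 1/|dy|=2.0000
    cross x-line → (1,2), t=0.2078
    cross y-line → (1,1), t=0.3800
    cross x-line → (0,1), t=1.3625 (wall)
  → r_1 = 1.3625
beam 2: φ=0°, α=255°
  d=(-0.2588,-0.9659)  start (2,2)  tX=0.6955 tY=0.1967  stride 1/|dx|=3.8637 1/|dy|=1.0353
    cross y-line → (2,1), t=0.1967
    cross x-line → (1,1), t=0.6955
    cross y-line → (1,0), t=1.2320 (wall)
  → r_2 = 1.2320
beam 3: φ=45°, α=300°
  d=(0.5000,-0.8660)  start (2,2)  tX=1.6400 tY=0.2194  stride 1/|dx|=2.0000 1/|dy|=1.1547
    cross y-line → (2,1), t=0.2194
    cross y-line → (2,0), t=1.3741 (wall)
  → r_3 = 1.3741

ranges = [1.3625, 1.2320, 1.3741]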